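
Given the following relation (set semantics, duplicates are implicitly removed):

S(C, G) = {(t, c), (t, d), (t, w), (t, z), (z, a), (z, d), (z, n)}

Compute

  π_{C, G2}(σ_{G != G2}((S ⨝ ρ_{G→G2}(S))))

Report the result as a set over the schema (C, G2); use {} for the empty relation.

ρ[G→G2]: schema becomes (C, G2); tuples unchanged.
S ⋈ ρ_{G→G2}(S) (natural join on C): {(t, c, c), (t, c, d), (t, c, w), (t, c, z), (t, d, c), (t, d, d), (t, d, w), (t, d, z), (t, w, c), (t, w, d), (t, w, w), (t, w, z), (t, z, c), (t, z, d), (t, z, w), (t, z, z), (z, a, a), (z, a, d), (z, a, n), (z, d, a), (z, d, d), (z, d, n), (z, n, a), (z, n, d), (z, n, n)}
Apply σ_{G != G2}; surviving tuples: {(t, c, d), (t, c, w), (t, c, z), (t, d, c), (t, d, w), (t, d, z), (t, w, c), (t, w, d), (t, w, z), (t, z, c), (t, z, d), (t, z, w), (z, a, d), (z, a, n), (z, d, a), (z, d, n), (z, n, a), (z, n, d)}
π_{C, G2} gives {(t, c), (t, d), (t, w), (t, z), (z, a), (z, d), (z, n)} (11 duplicate(s) eliminated).

{(t, c), (t, d), (t, w), (t, z), (z, a), (z, d), (z, n)}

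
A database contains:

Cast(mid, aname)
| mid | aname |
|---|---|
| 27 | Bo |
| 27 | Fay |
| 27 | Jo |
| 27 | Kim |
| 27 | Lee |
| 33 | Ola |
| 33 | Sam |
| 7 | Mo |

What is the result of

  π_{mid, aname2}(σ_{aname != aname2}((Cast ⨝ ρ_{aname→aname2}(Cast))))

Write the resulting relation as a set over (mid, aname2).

ρ[aname→aname2]: schema becomes (mid, aname2); tuples unchanged.
Cast ⋈ ρ_{aname→aname2}(Cast) (natural join on mid): {(27, Bo, Bo), (27, Bo, Fay), (27, Bo, Jo), (27, Bo, Kim), (27, Bo, Lee), (27, Fay, Bo), (27, Fay, Fay), (27, Fay, Jo), (27, Fay, Kim), (27, Fay, Lee), (27, Jo, Bo), (27, Jo, Fay), (27, Jo, Jo), (27, Jo, Kim), (27, Jo, Lee), (27, Kim, Bo), (27, Kim, Fay), (27, Kim, Jo), (27, Kim, Kim), (27, Kim, Lee), (27, Lee, Bo), (27, Lee, Fay), (27, Lee, Jo), (27, Lee, Kim), (27, Lee, Lee), (33, Ola, Ola), (33, Ola, Sam), (33, Sam, Ola), (33, Sam, Sam), (7, Mo, Mo)}
Selection aname != aname2: {(27, Bo, Fay), (27, Bo, Jo), (27, Bo, Kim), (27, Bo, Lee), (27, Fay, Bo), (27, Fay, Jo), (27, Fay, Kim), (27, Fay, Lee), (27, Jo, Bo), (27, Jo, Fay), (27, Jo, Kim), (27, Jo, Lee), (27, Kim, Bo), (27, Kim, Fay), (27, Kim, Jo), (27, Kim, Lee), (27, Lee, Bo), (27, Lee, Fay), (27, Lee, Jo), (27, Lee, Kim), (33, Ola, Sam), (33, Sam, Ola)}
Projecting to mid, aname2 (15 duplicate(s) eliminated): {(27, Bo), (27, Fay), (27, Jo), (27, Kim), (27, Lee), (33, Ola), (33, Sam)}

{(27, Bo), (27, Fay), (27, Jo), (27, Kim), (27, Lee), (33, Ola), (33, Sam)}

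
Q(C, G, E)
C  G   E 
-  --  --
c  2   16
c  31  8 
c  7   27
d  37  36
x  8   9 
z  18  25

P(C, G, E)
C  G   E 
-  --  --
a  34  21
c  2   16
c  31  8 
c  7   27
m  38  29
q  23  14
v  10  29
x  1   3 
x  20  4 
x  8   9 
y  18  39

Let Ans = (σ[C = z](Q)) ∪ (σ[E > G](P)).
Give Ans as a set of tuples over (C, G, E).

{(c, 2, 16), (c, 7, 27), (v, 10, 29), (x, 1, 3), (x, 8, 9), (y, 18, 39), (z, 18, 25)}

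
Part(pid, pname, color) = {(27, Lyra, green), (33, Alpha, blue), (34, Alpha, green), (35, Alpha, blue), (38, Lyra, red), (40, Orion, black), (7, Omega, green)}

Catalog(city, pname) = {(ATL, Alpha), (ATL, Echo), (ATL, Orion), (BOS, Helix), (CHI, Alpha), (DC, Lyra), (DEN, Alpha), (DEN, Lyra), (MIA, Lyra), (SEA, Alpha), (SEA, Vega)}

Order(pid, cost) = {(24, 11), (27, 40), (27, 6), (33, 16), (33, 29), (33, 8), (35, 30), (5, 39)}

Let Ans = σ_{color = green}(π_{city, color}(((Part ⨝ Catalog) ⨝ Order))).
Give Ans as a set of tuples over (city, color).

Joining Part and Catalog on pname yields {(27, Lyra, green, DC), (27, Lyra, green, DEN), (27, Lyra, green, MIA), (33, Alpha, blue, ATL), (33, Alpha, blue, CHI), (33, Alpha, blue, DEN), (33, Alpha, blue, SEA), (34, Alpha, green, ATL), (34, Alpha, green, CHI), (34, Alpha, green, DEN), (34, Alpha, green, SEA), (35, Alpha, blue, ATL), (35, Alpha, blue, CHI), (35, Alpha, blue, DEN), (35, Alpha, blue, SEA), (38, Lyra, red, DC), (38, Lyra, red, DEN), (38, Lyra, red, MIA), (40, Orion, black, ATL)}.
Joining (Part ⨝ Catalog) and Order on pid yields {(27, Lyra, green, DC, 40), (27, Lyra, green, DC, 6), (27, Lyra, green, DEN, 40), (27, Lyra, green, DEN, 6), (27, Lyra, green, MIA, 40), (27, Lyra, green, MIA, 6), (33, Alpha, blue, ATL, 16), (33, Alpha, blue, ATL, 29), (33, Alpha, blue, ATL, 8), (33, Alpha, blue, CHI, 16), (33, Alpha, blue, CHI, 29), (33, Alpha, blue, CHI, 8), (33, Alpha, blue, DEN, 16), (33, Alpha, blue, DEN, 29), (33, Alpha, blue, DEN, 8), (33, Alpha, blue, SEA, 16), (33, Alpha, blue, SEA, 29), (33, Alpha, blue, SEA, 8), (35, Alpha, blue, ATL, 30), (35, Alpha, blue, CHI, 30), (35, Alpha, blue, DEN, 30), (35, Alpha, blue, SEA, 30)}.
π[city, color]: project onto (city, color) (15 duplicate(s) eliminated) → {(ATL, blue), (CHI, blue), (DC, green), (DEN, blue), (DEN, green), (MIA, green), (SEA, blue)}
Apply σ_{color = green}; surviving tuples: {(DC, green), (DEN, green), (MIA, green)}

{(DC, green), (DEN, green), (MIA, green)}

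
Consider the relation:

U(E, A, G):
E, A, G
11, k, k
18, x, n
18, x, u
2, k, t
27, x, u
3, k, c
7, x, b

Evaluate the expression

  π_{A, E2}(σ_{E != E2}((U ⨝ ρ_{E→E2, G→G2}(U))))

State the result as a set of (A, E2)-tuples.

ρ[E→E2, G→G2]: schema becomes (E2, A, G2); tuples unchanged.
Joining U and ρ_{E→E2, G→G2}(U) on A yields {(11, k, k, 11, k), (11, k, k, 2, t), (11, k, k, 3, c), (18, x, n, 18, n), (18, x, n, 18, u), (18, x, n, 27, u), (18, x, n, 7, b), (18, x, u, 18, n), (18, x, u, 18, u), (18, x, u, 27, u), (18, x, u, 7, b), (2, k, t, 11, k), (2, k, t, 2, t), (2, k, t, 3, c), (27, x, u, 18, n), (27, x, u, 18, u), (27, x, u, 27, u), (27, x, u, 7, b), (3, k, c, 11, k), (3, k, c, 2, t), (3, k, c, 3, c), (7, x, b, 18, n), (7, x, b, 18, u), (7, x, b, 27, u), (7, x, b, 7, b)}.
Filtering on E != E2 leaves {(11, k, k, 2, t), (11, k, k, 3, c), (18, x, n, 27, u), (18, x, n, 7, b), (18, x, u, 27, u), (18, x, u, 7, b), (2, k, t, 11, k), (2, k, t, 3, c), (27, x, u, 18, n), (27, x, u, 18, u), (27, x, u, 7, b), (3, k, c, 11, k), (3, k, c, 2, t), (7, x, b, 18, n), (7, x, b, 18, u), (7, x, b, 27, u)}.
Keep only column(s) A, E2 (10 duplicate(s) eliminated): {(k, 11), (k, 2), (k, 3), (x, 18), (x, 27), (x, 7)}

{(k, 11), (k, 2), (k, 3), (x, 18), (x, 27), (x, 7)}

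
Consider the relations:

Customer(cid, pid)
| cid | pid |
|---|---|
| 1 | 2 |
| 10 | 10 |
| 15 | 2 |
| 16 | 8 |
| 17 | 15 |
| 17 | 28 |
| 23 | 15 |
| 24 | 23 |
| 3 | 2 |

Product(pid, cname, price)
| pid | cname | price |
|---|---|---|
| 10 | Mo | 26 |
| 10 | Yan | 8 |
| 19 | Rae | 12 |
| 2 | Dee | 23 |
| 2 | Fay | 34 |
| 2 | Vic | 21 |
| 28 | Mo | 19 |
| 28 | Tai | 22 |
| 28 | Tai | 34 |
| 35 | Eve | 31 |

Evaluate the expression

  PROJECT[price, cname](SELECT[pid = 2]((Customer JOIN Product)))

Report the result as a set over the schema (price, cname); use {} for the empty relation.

{(21, Vic), (23, Dee), (34, Fay)}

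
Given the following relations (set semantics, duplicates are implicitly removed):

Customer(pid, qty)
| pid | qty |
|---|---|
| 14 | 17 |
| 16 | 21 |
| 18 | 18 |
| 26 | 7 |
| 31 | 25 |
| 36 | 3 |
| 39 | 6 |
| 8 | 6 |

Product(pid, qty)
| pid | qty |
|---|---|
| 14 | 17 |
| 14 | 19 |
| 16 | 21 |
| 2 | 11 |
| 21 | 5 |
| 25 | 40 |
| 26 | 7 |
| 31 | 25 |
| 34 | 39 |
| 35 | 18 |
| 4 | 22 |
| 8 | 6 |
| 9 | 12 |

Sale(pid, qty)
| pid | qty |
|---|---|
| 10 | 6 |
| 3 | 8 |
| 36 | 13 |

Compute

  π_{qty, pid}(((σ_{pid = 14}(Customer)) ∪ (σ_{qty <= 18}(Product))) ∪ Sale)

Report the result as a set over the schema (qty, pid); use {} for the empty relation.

σ[pid = 14]: keep tuples satisfying pid = 14 → {(14, 17)}
σ[qty <= 18]: keep tuples satisfying qty <= 18 → {(14, 17), (2, 11), (21, 5), (26, 7), (35, 18), (8, 6), (9, 12)}
Taking the union: {(14, 17), (2, 11), (21, 5), (26, 7), (35, 18), (8, 6), (9, 12)}
Taking the union: {(10, 6), (14, 17), (2, 11), (21, 5), (26, 7), (3, 8), (35, 18), (36, 13), (8, 6), (9, 12)}
Keep only column(s) qty, pid: {(11, 2), (12, 9), (13, 36), (17, 14), (18, 35), (5, 21), (6, 10), (6, 8), (7, 26), (8, 3)}

{(11, 2), (12, 9), (13, 36), (17, 14), (18, 35), (5, 21), (6, 10), (6, 8), (7, 26), (8, 3)}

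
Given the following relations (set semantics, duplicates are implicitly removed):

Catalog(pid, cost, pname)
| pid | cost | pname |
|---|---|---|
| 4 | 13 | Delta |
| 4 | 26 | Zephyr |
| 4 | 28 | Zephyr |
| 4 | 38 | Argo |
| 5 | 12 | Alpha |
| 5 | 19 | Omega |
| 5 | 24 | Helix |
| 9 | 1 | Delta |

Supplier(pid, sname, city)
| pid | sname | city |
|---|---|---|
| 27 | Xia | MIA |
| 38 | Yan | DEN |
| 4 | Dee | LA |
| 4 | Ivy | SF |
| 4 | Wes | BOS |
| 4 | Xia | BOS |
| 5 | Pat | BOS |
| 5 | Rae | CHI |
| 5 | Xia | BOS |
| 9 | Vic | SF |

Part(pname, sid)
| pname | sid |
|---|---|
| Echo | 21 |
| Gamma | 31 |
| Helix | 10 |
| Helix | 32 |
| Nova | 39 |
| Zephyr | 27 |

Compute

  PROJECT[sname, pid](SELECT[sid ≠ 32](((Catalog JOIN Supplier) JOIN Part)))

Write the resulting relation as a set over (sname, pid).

Joining Catalog and Supplier on pid yields {(4, 13, Delta, Dee, LA), (4, 13, Delta, Ivy, SF), (4, 13, Delta, Wes, BOS), (4, 13, Delta, Xia, BOS), (4, 26, Zephyr, Dee, LA), (4, 26, Zephyr, Ivy, SF), (4, 26, Zephyr, Wes, BOS), (4, 26, Zephyr, Xia, BOS), (4, 28, Zephyr, Dee, LA), (4, 28, Zephyr, Ivy, SF), (4, 28, Zephyr, Wes, BOS), (4, 28, Zephyr, Xia, BOS), (4, 38, Argo, Dee, LA), (4, 38, Argo, Ivy, SF), (4, 38, Argo, Wes, BOS), (4, 38, Argo, Xia, BOS), (5, 12, Alpha, Pat, BOS), (5, 12, Alpha, Rae, CHI), (5, 12, Alpha, Xia, BOS), (5, 19, Omega, Pat, BOS), (5, 19, Omega, Rae, CHI), (5, 19, Omega, Xia, BOS), (5, 24, Helix, Pat, BOS), (5, 24, Helix, Rae, CHI), (5, 24, Helix, Xia, BOS), (9, 1, Delta, Vic, SF)}.
Joining (Catalog JOIN Supplier) and Part on pname yields {(4, 26, Zephyr, Dee, LA, 27), (4, 26, Zephyr, Ivy, SF, 27), (4, 26, Zephyr, Wes, BOS, 27), (4, 26, Zephyr, Xia, BOS, 27), (4, 28, Zephyr, Dee, LA, 27), (4, 28, Zephyr, Ivy, SF, 27), (4, 28, Zephyr, Wes, BOS, 27), (4, 28, Zephyr, Xia, BOS, 27), (5, 24, Helix, Pat, BOS, 10), (5, 24, Helix, Pat, BOS, 32), (5, 24, Helix, Rae, CHI, 10), (5, 24, Helix, Rae, CHI, 32), (5, 24, Helix, Xia, BOS, 10), (5, 24, Helix, Xia, BOS, 32)}.
Selection sid ≠ 32: {(4, 26, Zephyr, Dee, LA, 27), (4, 26, Zephyr, Ivy, SF, 27), (4, 26, Zephyr, Wes, BOS, 27), (4, 26, Zephyr, Xia, BOS, 27), (4, 28, Zephyr, Dee, LA, 27), (4, 28, Zephyr, Ivy, SF, 27), (4, 28, Zephyr, Wes, BOS, 27), (4, 28, Zephyr, Xia, BOS, 27), (5, 24, Helix, Pat, BOS, 10), (5, 24, Helix, Rae, CHI, 10), (5, 24, Helix, Xia, BOS, 10)}
Keep only column(s) sname, pid (4 duplicate(s) eliminated): {(Dee, 4), (Ivy, 4), (Pat, 5), (Rae, 5), (Wes, 4), (Xia, 4), (Xia, 5)}

{(Dee, 4), (Ivy, 4), (Pat, 5), (Rae, 5), (Wes, 4), (Xia, 4), (Xia, 5)}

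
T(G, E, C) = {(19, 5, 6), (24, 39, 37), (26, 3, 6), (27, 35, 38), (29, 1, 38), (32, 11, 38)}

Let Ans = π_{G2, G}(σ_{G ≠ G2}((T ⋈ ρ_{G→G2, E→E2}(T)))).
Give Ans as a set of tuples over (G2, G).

ρ[G→G2, E→E2]: schema becomes (G2, E2, C); tuples unchanged.
Joining T and ρ_{G→G2, E→E2}(T) on C yields {(19, 5, 6, 19, 5), (19, 5, 6, 26, 3), (24, 39, 37, 24, 39), (26, 3, 6, 19, 5), (26, 3, 6, 26, 3), (27, 35, 38, 27, 35), (27, 35, 38, 29, 1), (27, 35, 38, 32, 11), (29, 1, 38, 27, 35), (29, 1, 38, 29, 1), (29, 1, 38, 32, 11), (32, 11, 38, 27, 35), (32, 11, 38, 29, 1), (32, 11, 38, 32, 11)}.
Apply σ_{G ≠ G2}; surviving tuples: {(19, 5, 6, 26, 3), (26, 3, 6, 19, 5), (27, 35, 38, 29, 1), (27, 35, 38, 32, 11), (29, 1, 38, 27, 35), (29, 1, 38, 32, 11), (32, 11, 38, 27, 35), (32, 11, 38, 29, 1)}
π_{G2, G} gives {(19, 26), (26, 19), (27, 29), (27, 32), (29, 27), (29, 32), (32, 27), (32, 29)}.

{(19, 26), (26, 19), (27, 29), (27, 32), (29, 27), (29, 32), (32, 27), (32, 29)}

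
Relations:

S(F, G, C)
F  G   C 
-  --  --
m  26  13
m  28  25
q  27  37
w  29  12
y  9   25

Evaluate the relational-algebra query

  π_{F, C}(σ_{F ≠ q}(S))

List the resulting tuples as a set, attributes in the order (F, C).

{(m, 13), (m, 25), (w, 12), (y, 25)}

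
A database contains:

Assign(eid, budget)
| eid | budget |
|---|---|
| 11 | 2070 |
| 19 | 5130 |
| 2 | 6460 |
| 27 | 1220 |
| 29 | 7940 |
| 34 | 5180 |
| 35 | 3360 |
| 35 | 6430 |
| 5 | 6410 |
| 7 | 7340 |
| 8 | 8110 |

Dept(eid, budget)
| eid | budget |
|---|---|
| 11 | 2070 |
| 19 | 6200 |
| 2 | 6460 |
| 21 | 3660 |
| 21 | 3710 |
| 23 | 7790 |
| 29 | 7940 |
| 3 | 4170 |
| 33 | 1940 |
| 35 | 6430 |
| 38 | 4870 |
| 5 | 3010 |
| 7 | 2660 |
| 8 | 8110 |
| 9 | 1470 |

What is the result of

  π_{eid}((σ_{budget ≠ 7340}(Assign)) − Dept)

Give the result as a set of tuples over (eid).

Filtering on budget ≠ 7340 leaves {(11, 2070), (19, 5130), (2, 6460), (27, 1220), (29, 7940), (34, 5180), (35, 3360), (35, 6430), (5, 6410), (8, 8110)}.
Difference: {(11, 2070), (19, 5130), (2, 6460), (27, 1220), (29, 7940), (34, 5180), (35, 3360), (35, 6430), (5, 6410), (8, 8110)} with {(11, 2070), (19, 6200), (2, 6460), (21, 3660), (21, 3710), (23, 7790), (29, 7940), (3, 4170), (33, 1940), (35, 6430), (38, 4870), (5, 3010), (7, 2660), (8, 8110), (9, 1470)} → {(19, 5130), (27, 1220), (34, 5180), (35, 3360), (5, 6410)}
π_{eid} gives {19, 27, 34, 35, 5}.

{19, 27, 34, 35, 5}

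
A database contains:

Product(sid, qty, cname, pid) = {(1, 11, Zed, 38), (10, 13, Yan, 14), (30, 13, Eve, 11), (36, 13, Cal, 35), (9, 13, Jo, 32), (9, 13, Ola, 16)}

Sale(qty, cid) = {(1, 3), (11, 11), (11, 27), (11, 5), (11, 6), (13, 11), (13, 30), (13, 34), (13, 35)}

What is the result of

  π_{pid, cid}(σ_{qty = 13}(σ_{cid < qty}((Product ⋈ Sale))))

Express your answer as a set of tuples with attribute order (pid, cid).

{(11, 11), (14, 11), (16, 11), (32, 11), (35, 11)}

Joining Product and Sale on qty yields {(1, 11, Zed, 38, 11), (1, 11, Zed, 38, 27), (1, 11, Zed, 38, 5), (1, 11, Zed, 38, 6), (10, 13, Yan, 14, 11), (10, 13, Yan, 14, 30), (10, 13, Yan, 14, 34), (10, 13, Yan, 14, 35), (30, 13, Eve, 11, 11), (30, 13, Eve, 11, 30), (30, 13, Eve, 11, 34), (30, 13, Eve, 11, 35), (36, 13, Cal, 35, 11), (36, 13, Cal, 35, 30), (36, 13, Cal, 35, 34), (36, 13, Cal, 35, 35), (9, 13, Jo, 32, 11), (9, 13, Jo, 32, 30), (9, 13, Jo, 32, 34), (9, 13, Jo, 32, 35), (9, 13, Ola, 16, 11), (9, 13, Ola, 16, 30), (9, 13, Ola, 16, 34), (9, 13, Ola, 16, 35)}.
Filtering on cid < qty leaves {(1, 11, Zed, 38, 5), (1, 11, Zed, 38, 6), (10, 13, Yan, 14, 11), (30, 13, Eve, 11, 11), (36, 13, Cal, 35, 11), (9, 13, Jo, 32, 11), (9, 13, Ola, 16, 11)}.
Filtering on qty = 13 leaves {(10, 13, Yan, 14, 11), (30, 13, Eve, 11, 11), (36, 13, Cal, 35, 11), (9, 13, Jo, 32, 11), (9, 13, Ola, 16, 11)}.
Keep only column(s) pid, cid: {(11, 11), (14, 11), (16, 11), (32, 11), (35, 11)}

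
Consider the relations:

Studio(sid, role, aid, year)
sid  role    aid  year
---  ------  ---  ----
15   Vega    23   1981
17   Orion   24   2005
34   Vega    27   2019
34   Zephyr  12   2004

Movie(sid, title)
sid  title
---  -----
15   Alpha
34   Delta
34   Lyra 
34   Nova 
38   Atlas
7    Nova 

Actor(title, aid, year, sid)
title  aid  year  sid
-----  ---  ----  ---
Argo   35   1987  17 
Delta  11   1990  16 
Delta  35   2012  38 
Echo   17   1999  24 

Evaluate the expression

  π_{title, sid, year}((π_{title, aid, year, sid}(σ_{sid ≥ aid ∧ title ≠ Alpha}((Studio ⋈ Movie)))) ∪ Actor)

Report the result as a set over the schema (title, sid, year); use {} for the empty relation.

Natural join on sid: {(15, Vega, 23, 1981, Alpha), (34, Vega, 27, 2019, Delta), (34, Vega, 27, 2019, Lyra), (34, Vega, 27, 2019, Nova), (34, Zephyr, 12, 2004, Delta), (34, Zephyr, 12, 2004, Lyra), (34, Zephyr, 12, 2004, Nova)}
σ[sid ≥ aid ∧ title ≠ Alpha]: keep tuples satisfying sid ≥ aid ∧ title ≠ Alpha → {(34, Vega, 27, 2019, Delta), (34, Vega, 27, 2019, Lyra), (34, Vega, 27, 2019, Nova), (34, Zephyr, 12, 2004, Delta), (34, Zephyr, 12, 2004, Lyra), (34, Zephyr, 12, 2004, Nova)}
π_{title, aid, year, sid} gives {(Delta, 12, 2004, 34), (Delta, 27, 2019, 34), (Lyra, 12, 2004, 34), (Lyra, 27, 2019, 34), (Nova, 12, 2004, 34), (Nova, 27, 2019, 34)}.
Taking the union: {(Argo, 35, 1987, 17), (Delta, 11, 1990, 16), (Delta, 12, 2004, 34), (Delta, 27, 2019, 34), (Delta, 35, 2012, 38), (Echo, 17, 1999, 24), (Lyra, 12, 2004, 34), (Lyra, 27, 2019, 34), (Nova, 12, 2004, 34), (Nova, 27, 2019, 34)}
π_{title, sid, year} gives {(Argo, 17, 1987), (Delta, 16, 1990), (Delta, 34, 2004), (Delta, 34, 2019), (Delta, 38, 2012), (Echo, 24, 1999), (Lyra, 34, 2004), (Lyra, 34, 2019), (Nova, 34, 2004), (Nova, 34, 2019)}.

{(Argo, 17, 1987), (Delta, 16, 1990), (Delta, 34, 2004), (Delta, 34, 2019), (Delta, 38, 2012), (Echo, 24, 1999), (Lyra, 34, 2004), (Lyra, 34, 2019), (Nova, 34, 2004), (Nova, 34, 2019)}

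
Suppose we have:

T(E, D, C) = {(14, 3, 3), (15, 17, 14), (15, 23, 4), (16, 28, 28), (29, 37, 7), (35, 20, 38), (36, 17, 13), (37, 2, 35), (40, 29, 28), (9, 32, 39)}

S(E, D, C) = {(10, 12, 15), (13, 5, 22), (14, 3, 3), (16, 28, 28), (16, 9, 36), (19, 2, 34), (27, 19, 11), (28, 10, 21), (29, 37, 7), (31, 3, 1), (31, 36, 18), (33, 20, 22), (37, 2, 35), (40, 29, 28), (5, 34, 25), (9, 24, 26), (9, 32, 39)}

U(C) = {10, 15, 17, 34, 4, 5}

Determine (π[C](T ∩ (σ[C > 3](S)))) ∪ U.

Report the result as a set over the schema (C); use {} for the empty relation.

Filtering on C > 3 leaves {(10, 12, 15), (13, 5, 22), (16, 28, 28), (16, 9, 36), (19, 2, 34), (27, 19, 11), (28, 10, 21), (29, 37, 7), (31, 36, 18), (33, 20, 22), (37, 2, 35), (40, 29, 28), (5, 34, 25), (9, 24, 26), (9, 32, 39)}.
Taking the intersection: {(16, 28, 28), (29, 37, 7), (37, 2, 35), (40, 29, 28), (9, 32, 39)}
π[C]: project onto (C) (1 duplicate(s) eliminated) → {28, 35, 39, 7}
Taking the union: {10, 15, 17, 28, 34, 35, 39, 4, 5, 7}

{10, 15, 17, 28, 34, 35, 39, 4, 5, 7}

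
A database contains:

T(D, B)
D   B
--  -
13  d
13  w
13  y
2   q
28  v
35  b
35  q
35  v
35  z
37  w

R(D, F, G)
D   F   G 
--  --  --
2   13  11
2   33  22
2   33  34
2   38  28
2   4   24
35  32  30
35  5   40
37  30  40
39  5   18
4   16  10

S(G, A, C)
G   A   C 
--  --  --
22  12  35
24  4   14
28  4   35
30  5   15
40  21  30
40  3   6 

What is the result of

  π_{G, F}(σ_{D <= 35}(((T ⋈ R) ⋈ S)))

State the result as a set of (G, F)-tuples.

Joining T and R on D yields {(2, q, 13, 11), (2, q, 33, 22), (2, q, 33, 34), (2, q, 38, 28), (2, q, 4, 24), (35, b, 32, 30), (35, b, 5, 40), (35, q, 32, 30), (35, q, 5, 40), (35, v, 32, 30), (35, v, 5, 40), (35, z, 32, 30), (35, z, 5, 40), (37, w, 30, 40)}.
Joining (T ⋈ R) and S on G yields {(2, q, 33, 22, 12, 35), (2, q, 38, 28, 4, 35), (2, q, 4, 24, 4, 14), (35, b, 32, 30, 5, 15), (35, b, 5, 40, 21, 30), (35, b, 5, 40, 3, 6), (35, q, 32, 30, 5, 15), (35, q, 5, 40, 21, 30), (35, q, 5, 40, 3, 6), (35, v, 32, 30, 5, 15), (35, v, 5, 40, 21, 30), (35, v, 5, 40, 3, 6), (35, z, 32, 30, 5, 15), (35, z, 5, 40, 21, 30), (35, z, 5, 40, 3, 6), (37, w, 30, 40, 21, 30), (37, w, 30, 40, 3, 6)}.
Apply σ_{D <= 35}; surviving tuples: {(2, q, 33, 22, 12, 35), (2, q, 38, 28, 4, 35), (2, q, 4, 24, 4, 14), (35, b, 32, 30, 5, 15), (35, b, 5, 40, 21, 30), (35, b, 5, 40, 3, 6), (35, q, 32, 30, 5, 15), (35, q, 5, 40, 21, 30), (35, q, 5, 40, 3, 6), (35, v, 32, 30, 5, 15), (35, v, 5, 40, 21, 30), (35, v, 5, 40, 3, 6), (35, z, 32, 30, 5, 15), (35, z, 5, 40, 21, 30), (35, z, 5, 40, 3, 6)}
Projecting to G, F (10 duplicate(s) eliminated): {(22, 33), (24, 4), (28, 38), (30, 32), (40, 5)}

{(22, 33), (24, 4), (28, 38), (30, 32), (40, 5)}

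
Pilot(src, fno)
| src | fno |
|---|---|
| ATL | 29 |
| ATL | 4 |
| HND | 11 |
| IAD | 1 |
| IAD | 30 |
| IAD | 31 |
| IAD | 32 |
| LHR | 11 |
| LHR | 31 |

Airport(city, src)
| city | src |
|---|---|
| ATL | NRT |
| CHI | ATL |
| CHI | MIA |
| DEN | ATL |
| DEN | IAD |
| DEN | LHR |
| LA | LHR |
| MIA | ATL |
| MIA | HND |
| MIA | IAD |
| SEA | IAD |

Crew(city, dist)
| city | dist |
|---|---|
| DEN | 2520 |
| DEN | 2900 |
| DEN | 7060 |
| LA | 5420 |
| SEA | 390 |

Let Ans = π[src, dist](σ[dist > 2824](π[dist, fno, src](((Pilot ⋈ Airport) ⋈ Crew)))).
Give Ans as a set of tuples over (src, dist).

{(ATL, 2900), (ATL, 7060), (IAD, 2900), (IAD, 7060), (LHR, 2900), (LHR, 5420), (LHR, 7060)}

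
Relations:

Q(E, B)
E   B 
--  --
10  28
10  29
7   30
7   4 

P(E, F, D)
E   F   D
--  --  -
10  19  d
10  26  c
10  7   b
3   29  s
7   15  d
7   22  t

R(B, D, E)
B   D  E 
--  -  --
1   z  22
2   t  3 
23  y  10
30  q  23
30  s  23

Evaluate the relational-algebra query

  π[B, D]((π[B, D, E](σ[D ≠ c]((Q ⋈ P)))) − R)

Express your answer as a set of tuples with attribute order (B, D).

{(28, b), (28, d), (29, b), (29, d), (30, d), (30, t), (4, d), (4, t)}

Natural join on E: {(10, 28, 19, d), (10, 28, 26, c), (10, 28, 7, b), (10, 29, 19, d), (10, 29, 26, c), (10, 29, 7, b), (7, 30, 15, d), (7, 30, 22, t), (7, 4, 15, d), (7, 4, 22, t)}
Selection D ≠ c: {(10, 28, 19, d), (10, 28, 7, b), (10, 29, 19, d), (10, 29, 7, b), (7, 30, 15, d), (7, 30, 22, t), (7, 4, 15, d), (7, 4, 22, t)}
π_{B, D, E} gives {(28, b, 10), (28, d, 10), (29, b, 10), (29, d, 10), (30, d, 7), (30, t, 7), (4, d, 7), (4, t, 7)}.
Taking the difference: {(28, b, 10), (28, d, 10), (29, b, 10), (29, d, 10), (30, d, 7), (30, t, 7), (4, d, 7), (4, t, 7)}
π_{B, D} gives {(28, b), (28, d), (29, b), (29, d), (30, d), (30, t), (4, d), (4, t)}.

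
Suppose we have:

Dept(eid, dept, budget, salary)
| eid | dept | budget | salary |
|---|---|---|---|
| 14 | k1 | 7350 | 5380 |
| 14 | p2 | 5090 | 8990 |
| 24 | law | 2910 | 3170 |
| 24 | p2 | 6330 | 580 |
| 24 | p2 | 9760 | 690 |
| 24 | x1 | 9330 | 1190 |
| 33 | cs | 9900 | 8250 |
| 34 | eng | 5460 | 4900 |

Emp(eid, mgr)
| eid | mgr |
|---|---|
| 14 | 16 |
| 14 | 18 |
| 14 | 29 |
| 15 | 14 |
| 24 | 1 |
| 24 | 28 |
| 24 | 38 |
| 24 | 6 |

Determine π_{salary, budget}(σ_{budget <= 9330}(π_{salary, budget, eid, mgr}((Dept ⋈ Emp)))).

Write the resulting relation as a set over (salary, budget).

{(1190, 9330), (3170, 2910), (5380, 7350), (580, 6330), (8990, 5090)}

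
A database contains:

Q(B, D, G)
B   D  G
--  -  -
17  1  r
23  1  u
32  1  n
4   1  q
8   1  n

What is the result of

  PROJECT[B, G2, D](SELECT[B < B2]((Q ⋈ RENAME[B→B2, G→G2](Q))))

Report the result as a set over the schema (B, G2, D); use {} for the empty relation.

ρ[B→B2, G→G2]: schema becomes (B2, D, G2); tuples unchanged.
Joining Q and RENAME[B→B2, G→G2](Q) on D yields {(17, 1, r, 17, r), (17, 1, r, 23, u), (17, 1, r, 32, n), (17, 1, r, 4, q), (17, 1, r, 8, n), (23, 1, u, 17, r), (23, 1, u, 23, u), (23, 1, u, 32, n), (23, 1, u, 4, q), (23, 1, u, 8, n), (32, 1, n, 17, r), (32, 1, n, 23, u), (32, 1, n, 32, n), (32, 1, n, 4, q), (32, 1, n, 8, n), (4, 1, q, 17, r), (4, 1, q, 23, u), (4, 1, q, 32, n), (4, 1, q, 4, q), (4, 1, q, 8, n), (8, 1, n, 17, r), (8, 1, n, 23, u), (8, 1, n, 32, n), (8, 1, n, 4, q), (8, 1, n, 8, n)}.
Filtering on B < B2 leaves {(17, 1, r, 23, u), (17, 1, r, 32, n), (23, 1, u, 32, n), (4, 1, q, 17, r), (4, 1, q, 23, u), (4, 1, q, 32, n), (4, 1, q, 8, n), (8, 1, n, 17, r), (8, 1, n, 23, u), (8, 1, n, 32, n)}.
Projecting to B, G2, D (1 duplicate(s) eliminated): {(17, n, 1), (17, u, 1), (23, n, 1), (4, n, 1), (4, r, 1), (4, u, 1), (8, n, 1), (8, r, 1), (8, u, 1)}

{(17, n, 1), (17, u, 1), (23, n, 1), (4, n, 1), (4, r, 1), (4, u, 1), (8, n, 1), (8, r, 1), (8, u, 1)}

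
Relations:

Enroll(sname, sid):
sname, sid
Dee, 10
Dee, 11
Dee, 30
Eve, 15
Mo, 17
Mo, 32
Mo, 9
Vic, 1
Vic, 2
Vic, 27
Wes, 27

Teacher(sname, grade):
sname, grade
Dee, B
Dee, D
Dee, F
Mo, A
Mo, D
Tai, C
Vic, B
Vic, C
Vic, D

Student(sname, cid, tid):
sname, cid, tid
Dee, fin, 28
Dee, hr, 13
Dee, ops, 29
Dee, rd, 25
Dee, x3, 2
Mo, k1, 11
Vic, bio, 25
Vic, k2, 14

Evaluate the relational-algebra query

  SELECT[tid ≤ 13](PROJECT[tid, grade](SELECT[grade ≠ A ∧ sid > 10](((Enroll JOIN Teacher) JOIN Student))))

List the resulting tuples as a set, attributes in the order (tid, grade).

Natural join on sname: {(Dee, 10, B), (Dee, 10, D), (Dee, 10, F), (Dee, 11, B), (Dee, 11, D), (Dee, 11, F), (Dee, 30, B), (Dee, 30, D), (Dee, 30, F), (Mo, 17, A), (Mo, 17, D), (Mo, 32, A), (Mo, 32, D), (Mo, 9, A), (Mo, 9, D), (Vic, 1, B), (Vic, 1, C), (Vic, 1, D), (Vic, 2, B), (Vic, 2, C), (Vic, 2, D), (Vic, 27, B), (Vic, 27, C), (Vic, 27, D)}
Natural join on sname: {(Dee, 10, B, fin, 28), (Dee, 10, B, hr, 13), (Dee, 10, B, ops, 29), (Dee, 10, B, rd, 25), (Dee, 10, B, x3, 2), (Dee, 10, D, fin, 28), (Dee, 10, D, hr, 13), (Dee, 10, D, ops, 29), (Dee, 10, D, rd, 25), (Dee, 10, D, x3, 2), (Dee, 10, F, fin, 28), (Dee, 10, F, hr, 13), (Dee, 10, F, ops, 29), (Dee, 10, F, rd, 25), (Dee, 10, F, x3, 2), (Dee, 11, B, fin, 28), (Dee, 11, B, hr, 13), (Dee, 11, B, ops, 29), (Dee, 11, B, rd, 25), (Dee, 11, B, x3, 2), (Dee, 11, D, fin, 28), (Dee, 11, D, hr, 13), (Dee, 11, D, ops, 29), (Dee, 11, D, rd, 25), (Dee, 11, D, x3, 2), (Dee, 11, F, fin, 28), (Dee, 11, F, hr, 13), (Dee, 11, F, ops, 29), (Dee, 11, F, rd, 25), (Dee, 11, F, x3, 2), (Dee, 30, B, fin, 28), (Dee, 30, B, hr, 13), (Dee, 30, B, ops, 29), (Dee, 30, B, rd, 25), (Dee, 30, B, x3, 2), (Dee, 30, D, fin, 28), (Dee, 30, D, hr, 13), (Dee, 30, D, ops, 29), (Dee, 30, D, rd, 25), (Dee, 30, D, x3, 2), (Dee, 30, F, fin, 28), (Dee, 30, F, hr, 13), (Dee, 30, F, ops, 29), (Dee, 30, F, rd, 25), (Dee, 30, F, x3, 2), (Mo, 17, A, k1, 11), (Mo, 17, D, k1, 11), (Mo, 32, A, k1, 11), (Mo, 32, D, k1, 11), (Mo, 9, A, k1, 11), (Mo, 9, D, k1, 11), (Vic, 1, B, bio, 25), (Vic, 1, B, k2, 14), (Vic, 1, C, bio, 25), (Vic, 1, C, k2, 14), (Vic, 1, D, bio, 25), (Vic, 1, D, k2, 14), (Vic, 2, B, bio, 25), (Vic, 2, B, k2, 14), (Vic, 2, C, bio, 25), (Vic, 2, C, k2, 14), (Vic, 2, D, bio, 25), (Vic, 2, D, k2, 14), (Vic, 27, B, bio, 25), (Vic, 27, B, k2, 14), (Vic, 27, C, bio, 25), (Vic, 27, C, k2, 14), (Vic, 27, D, bio, 25), (Vic, 27, D, k2, 14)}
Apply σ_{grade ≠ A ∧ sid > 10}; surviving tuples: {(Dee, 11, B, fin, 28), (Dee, 11, B, hr, 13), (Dee, 11, B, ops, 29), (Dee, 11, B, rd, 25), (Dee, 11, B, x3, 2), (Dee, 11, D, fin, 28), (Dee, 11, D, hr, 13), (Dee, 11, D, ops, 29), (Dee, 11, D, rd, 25), (Dee, 11, D, x3, 2), (Dee, 11, F, fin, 28), (Dee, 11, F, hr, 13), (Dee, 11, F, ops, 29), (Dee, 11, F, rd, 25), (Dee, 11, F, x3, 2), (Dee, 30, B, fin, 28), (Dee, 30, B, hr, 13), (Dee, 30, B, ops, 29), (Dee, 30, B, rd, 25), (Dee, 30, B, x3, 2), (Dee, 30, D, fin, 28), (Dee, 30, D, hr, 13), (Dee, 30, D, ops, 29), (Dee, 30, D, rd, 25), (Dee, 30, D, x3, 2), (Dee, 30, F, fin, 28), (Dee, 30, F, hr, 13), (Dee, 30, F, ops, 29), (Dee, 30, F, rd, 25), (Dee, 30, F, x3, 2), (Mo, 17, D, k1, 11), (Mo, 32, D, k1, 11), (Vic, 27, B, bio, 25), (Vic, 27, B, k2, 14), (Vic, 27, C, bio, 25), (Vic, 27, C, k2, 14), (Vic, 27, D, bio, 25), (Vic, 27, D, k2, 14)}
π[tid, grade]: project onto (tid, grade) (18 duplicate(s) eliminated) → {(11, D), (13, B), (13, D), (13, F), (14, B), (14, C), (14, D), (2, B), (2, D), (2, F), (25, B), (25, C), (25, D), (25, F), (28, B), (28, D), (28, F), (29, B), (29, D), (29, F)}
Apply σ_{tid ≤ 13}; surviving tuples: {(11, D), (13, B), (13, D), (13, F), (2, B), (2, D), (2, F)}

{(11, D), (13, B), (13, D), (13, F), (2, B), (2, D), (2, F)}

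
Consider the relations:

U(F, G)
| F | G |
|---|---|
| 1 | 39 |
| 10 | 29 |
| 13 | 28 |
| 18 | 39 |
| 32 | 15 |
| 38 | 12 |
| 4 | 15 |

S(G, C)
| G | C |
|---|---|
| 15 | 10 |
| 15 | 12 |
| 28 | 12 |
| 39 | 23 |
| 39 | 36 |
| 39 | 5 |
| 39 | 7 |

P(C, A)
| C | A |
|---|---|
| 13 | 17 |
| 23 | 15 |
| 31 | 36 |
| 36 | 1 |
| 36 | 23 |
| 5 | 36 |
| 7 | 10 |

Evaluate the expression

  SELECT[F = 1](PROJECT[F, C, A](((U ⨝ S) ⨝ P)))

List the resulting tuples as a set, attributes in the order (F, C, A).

{(1, 23, 15), (1, 36, 1), (1, 36, 23), (1, 5, 36), (1, 7, 10)}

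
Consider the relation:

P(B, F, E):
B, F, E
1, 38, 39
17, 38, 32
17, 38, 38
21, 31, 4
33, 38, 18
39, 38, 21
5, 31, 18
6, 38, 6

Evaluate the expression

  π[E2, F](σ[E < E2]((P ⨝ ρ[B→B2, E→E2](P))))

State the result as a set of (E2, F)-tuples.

{(18, 31), (18, 38), (21, 38), (32, 38), (38, 38), (39, 38)}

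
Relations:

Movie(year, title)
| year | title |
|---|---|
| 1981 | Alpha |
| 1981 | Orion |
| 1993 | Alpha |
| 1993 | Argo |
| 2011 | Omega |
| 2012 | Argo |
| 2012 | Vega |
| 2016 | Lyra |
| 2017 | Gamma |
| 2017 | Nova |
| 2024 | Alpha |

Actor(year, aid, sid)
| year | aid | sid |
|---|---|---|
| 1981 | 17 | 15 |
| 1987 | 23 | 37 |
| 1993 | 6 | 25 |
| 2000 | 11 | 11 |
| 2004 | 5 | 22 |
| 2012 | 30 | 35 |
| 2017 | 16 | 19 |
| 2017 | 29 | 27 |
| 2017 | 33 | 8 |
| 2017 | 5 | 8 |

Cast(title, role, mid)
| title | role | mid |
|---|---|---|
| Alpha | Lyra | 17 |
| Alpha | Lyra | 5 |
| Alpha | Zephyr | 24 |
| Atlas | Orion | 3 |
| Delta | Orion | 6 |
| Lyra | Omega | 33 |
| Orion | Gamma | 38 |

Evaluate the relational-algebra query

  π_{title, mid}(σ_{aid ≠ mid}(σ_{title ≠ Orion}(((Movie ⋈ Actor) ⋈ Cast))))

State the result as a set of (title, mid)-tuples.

{(Alpha, 17), (Alpha, 24), (Alpha, 5)}

Movie ⋈ Actor (natural join on year): {(1981, Alpha, 17, 15), (1981, Orion, 17, 15), (1993, Alpha, 6, 25), (1993, Argo, 6, 25), (2012, Argo, 30, 35), (2012, Vega, 30, 35), (2017, Gamma, 16, 19), (2017, Gamma, 29, 27), (2017, Gamma, 33, 8), (2017, Gamma, 5, 8), (2017, Nova, 16, 19), (2017, Nova, 29, 27), (2017, Nova, 33, 8), (2017, Nova, 5, 8)}
(Movie ⋈ Actor) ⋈ Cast (natural join on title): {(1981, Alpha, 17, 15, Lyra, 17), (1981, Alpha, 17, 15, Lyra, 5), (1981, Alpha, 17, 15, Zephyr, 24), (1981, Orion, 17, 15, Gamma, 38), (1993, Alpha, 6, 25, Lyra, 17), (1993, Alpha, 6, 25, Lyra, 5), (1993, Alpha, 6, 25, Zephyr, 24)}
Apply σ_{title ≠ Orion}; surviving tuples: {(1981, Alpha, 17, 15, Lyra, 17), (1981, Alpha, 17, 15, Lyra, 5), (1981, Alpha, 17, 15, Zephyr, 24), (1993, Alpha, 6, 25, Lyra, 17), (1993, Alpha, 6, 25, Lyra, 5), (1993, Alpha, 6, 25, Zephyr, 24)}
Apply σ_{aid ≠ mid}; surviving tuples: {(1981, Alpha, 17, 15, Lyra, 5), (1981, Alpha, 17, 15, Zephyr, 24), (1993, Alpha, 6, 25, Lyra, 17), (1993, Alpha, 6, 25, Lyra, 5), (1993, Alpha, 6, 25, Zephyr, 24)}
π[title, mid]: project onto (title, mid) (2 duplicate(s) eliminated) → {(Alpha, 17), (Alpha, 24), (Alpha, 5)}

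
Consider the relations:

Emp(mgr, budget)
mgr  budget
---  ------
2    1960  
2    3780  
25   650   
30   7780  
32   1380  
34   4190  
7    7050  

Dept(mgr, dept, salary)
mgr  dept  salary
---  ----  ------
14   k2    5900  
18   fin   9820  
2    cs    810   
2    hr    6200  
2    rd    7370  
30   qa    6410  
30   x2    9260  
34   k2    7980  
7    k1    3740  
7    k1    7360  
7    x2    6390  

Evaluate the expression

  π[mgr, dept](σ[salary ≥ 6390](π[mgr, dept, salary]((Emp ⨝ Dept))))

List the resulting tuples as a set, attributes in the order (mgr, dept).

{(2, rd), (30, qa), (30, x2), (34, k2), (7, k1), (7, x2)}

Emp ⋈ Dept (natural join on mgr): {(2, 1960, cs, 810), (2, 1960, hr, 6200), (2, 1960, rd, 7370), (2, 3780, cs, 810), (2, 3780, hr, 6200), (2, 3780, rd, 7370), (30, 7780, qa, 6410), (30, 7780, x2, 9260), (34, 4190, k2, 7980), (7, 7050, k1, 3740), (7, 7050, k1, 7360), (7, 7050, x2, 6390)}
π_{mgr, dept, salary} gives {(2, cs, 810), (2, hr, 6200), (2, rd, 7370), (30, qa, 6410), (30, x2, 9260), (34, k2, 7980), (7, k1, 3740), (7, k1, 7360), (7, x2, 6390)} (3 duplicate(s) eliminated).
Apply σ_{salary ≥ 6390}; surviving tuples: {(2, rd, 7370), (30, qa, 6410), (30, x2, 9260), (34, k2, 7980), (7, k1, 7360), (7, x2, 6390)}
π_{mgr, dept} gives {(2, rd), (30, qa), (30, x2), (34, k2), (7, k1), (7, x2)}.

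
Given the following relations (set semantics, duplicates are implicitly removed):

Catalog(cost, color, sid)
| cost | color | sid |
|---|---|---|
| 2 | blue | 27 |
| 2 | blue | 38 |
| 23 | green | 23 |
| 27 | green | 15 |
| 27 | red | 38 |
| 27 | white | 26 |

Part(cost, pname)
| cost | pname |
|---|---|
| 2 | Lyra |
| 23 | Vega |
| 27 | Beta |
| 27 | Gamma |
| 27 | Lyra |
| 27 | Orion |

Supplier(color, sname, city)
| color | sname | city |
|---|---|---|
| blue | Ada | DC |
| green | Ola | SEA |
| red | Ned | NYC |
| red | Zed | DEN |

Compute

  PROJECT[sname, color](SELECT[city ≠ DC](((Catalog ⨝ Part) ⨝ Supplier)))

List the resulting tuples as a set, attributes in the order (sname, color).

{(Ned, red), (Ola, green), (Zed, red)}

Natural join on cost: {(2, blue, 27, Lyra), (2, blue, 38, Lyra), (23, green, 23, Vega), (27, green, 15, Beta), (27, green, 15, Gamma), (27, green, 15, Lyra), (27, green, 15, Orion), (27, red, 38, Beta), (27, red, 38, Gamma), (27, red, 38, Lyra), (27, red, 38, Orion), (27, white, 26, Beta), (27, white, 26, Gamma), (27, white, 26, Lyra), (27, white, 26, Orion)}
Natural join on color: {(2, blue, 27, Lyra, Ada, DC), (2, blue, 38, Lyra, Ada, DC), (23, green, 23, Vega, Ola, SEA), (27, green, 15, Beta, Ola, SEA), (27, green, 15, Gamma, Ola, SEA), (27, green, 15, Lyra, Ola, SEA), (27, green, 15, Orion, Ola, SEA), (27, red, 38, Beta, Ned, NYC), (27, red, 38, Beta, Zed, DEN), (27, red, 38, Gamma, Ned, NYC), (27, red, 38, Gamma, Zed, DEN), (27, red, 38, Lyra, Ned, NYC), (27, red, 38, Lyra, Zed, DEN), (27, red, 38, Orion, Ned, NYC), (27, red, 38, Orion, Zed, DEN)}
Selection city ≠ DC: {(23, green, 23, Vega, Ola, SEA), (27, green, 15, Beta, Ola, SEA), (27, green, 15, Gamma, Ola, SEA), (27, green, 15, Lyra, Ola, SEA), (27, green, 15, Orion, Ola, SEA), (27, red, 38, Beta, Ned, NYC), (27, red, 38, Beta, Zed, DEN), (27, red, 38, Gamma, Ned, NYC), (27, red, 38, Gamma, Zed, DEN), (27, red, 38, Lyra, Ned, NYC), (27, red, 38, Lyra, Zed, DEN), (27, red, 38, Orion, Ned, NYC), (27, red, 38, Orion, Zed, DEN)}
π_{sname, color} gives {(Ned, red), (Ola, green), (Zed, red)} (10 duplicate(s) eliminated).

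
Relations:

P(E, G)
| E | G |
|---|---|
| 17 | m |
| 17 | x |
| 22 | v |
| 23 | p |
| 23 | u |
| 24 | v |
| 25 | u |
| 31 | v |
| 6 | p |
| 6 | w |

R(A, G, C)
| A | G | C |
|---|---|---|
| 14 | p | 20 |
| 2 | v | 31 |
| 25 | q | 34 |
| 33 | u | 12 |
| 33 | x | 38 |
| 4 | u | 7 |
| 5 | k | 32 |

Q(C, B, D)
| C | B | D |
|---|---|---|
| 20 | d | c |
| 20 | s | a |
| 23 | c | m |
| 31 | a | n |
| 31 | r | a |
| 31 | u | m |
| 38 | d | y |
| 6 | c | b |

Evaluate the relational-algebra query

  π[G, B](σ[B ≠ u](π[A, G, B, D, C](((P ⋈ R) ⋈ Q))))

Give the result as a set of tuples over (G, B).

{(p, d), (p, s), (v, a), (v, r), (x, d)}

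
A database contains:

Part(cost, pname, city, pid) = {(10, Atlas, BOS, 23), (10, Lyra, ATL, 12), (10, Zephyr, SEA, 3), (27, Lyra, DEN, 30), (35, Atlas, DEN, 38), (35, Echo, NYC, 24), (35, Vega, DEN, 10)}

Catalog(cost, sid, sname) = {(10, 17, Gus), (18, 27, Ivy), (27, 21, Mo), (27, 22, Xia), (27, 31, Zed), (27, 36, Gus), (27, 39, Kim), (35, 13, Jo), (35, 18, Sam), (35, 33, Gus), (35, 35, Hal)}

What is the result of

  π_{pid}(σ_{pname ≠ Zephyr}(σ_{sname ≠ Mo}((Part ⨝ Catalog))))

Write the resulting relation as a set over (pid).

Joining Part and Catalog on cost yields {(10, Atlas, BOS, 23, 17, Gus), (10, Lyra, ATL, 12, 17, Gus), (10, Zephyr, SEA, 3, 17, Gus), (27, Lyra, DEN, 30, 21, Mo), (27, Lyra, DEN, 30, 22, Xia), (27, Lyra, DEN, 30, 31, Zed), (27, Lyra, DEN, 30, 36, Gus), (27, Lyra, DEN, 30, 39, Kim), (35, Atlas, DEN, 38, 13, Jo), (35, Atlas, DEN, 38, 18, Sam), (35, Atlas, DEN, 38, 33, Gus), (35, Atlas, DEN, 38, 35, Hal), (35, Echo, NYC, 24, 13, Jo), (35, Echo, NYC, 24, 18, Sam), (35, Echo, NYC, 24, 33, Gus), (35, Echo, NYC, 24, 35, Hal), (35, Vega, DEN, 10, 13, Jo), (35, Vega, DEN, 10, 18, Sam), (35, Vega, DEN, 10, 33, Gus), (35, Vega, DEN, 10, 35, Hal)}.
σ[sname ≠ Mo]: keep tuples satisfying sname ≠ Mo → {(10, Atlas, BOS, 23, 17, Gus), (10, Lyra, ATL, 12, 17, Gus), (10, Zephyr, SEA, 3, 17, Gus), (27, Lyra, DEN, 30, 22, Xia), (27, Lyra, DEN, 30, 31, Zed), (27, Lyra, DEN, 30, 36, Gus), (27, Lyra, DEN, 30, 39, Kim), (35, Atlas, DEN, 38, 13, Jo), (35, Atlas, DEN, 38, 18, Sam), (35, Atlas, DEN, 38, 33, Gus), (35, Atlas, DEN, 38, 35, Hal), (35, Echo, NYC, 24, 13, Jo), (35, Echo, NYC, 24, 18, Sam), (35, Echo, NYC, 24, 33, Gus), (35, Echo, NYC, 24, 35, Hal), (35, Vega, DEN, 10, 13, Jo), (35, Vega, DEN, 10, 18, Sam), (35, Vega, DEN, 10, 33, Gus), (35, Vega, DEN, 10, 35, Hal)}
σ[pname ≠ Zephyr]: keep tuples satisfying pname ≠ Zephyr → {(10, Atlas, BOS, 23, 17, Gus), (10, Lyra, ATL, 12, 17, Gus), (27, Lyra, DEN, 30, 22, Xia), (27, Lyra, DEN, 30, 31, Zed), (27, Lyra, DEN, 30, 36, Gus), (27, Lyra, DEN, 30, 39, Kim), (35, Atlas, DEN, 38, 13, Jo), (35, Atlas, DEN, 38, 18, Sam), (35, Atlas, DEN, 38, 33, Gus), (35, Atlas, DEN, 38, 35, Hal), (35, Echo, NYC, 24, 13, Jo), (35, Echo, NYC, 24, 18, Sam), (35, Echo, NYC, 24, 33, Gus), (35, Echo, NYC, 24, 35, Hal), (35, Vega, DEN, 10, 13, Jo), (35, Vega, DEN, 10, 18, Sam), (35, Vega, DEN, 10, 33, Gus), (35, Vega, DEN, 10, 35, Hal)}
π_{pid} gives {10, 12, 23, 24, 30, 38} (12 duplicate(s) eliminated).

{10, 12, 23, 24, 30, 38}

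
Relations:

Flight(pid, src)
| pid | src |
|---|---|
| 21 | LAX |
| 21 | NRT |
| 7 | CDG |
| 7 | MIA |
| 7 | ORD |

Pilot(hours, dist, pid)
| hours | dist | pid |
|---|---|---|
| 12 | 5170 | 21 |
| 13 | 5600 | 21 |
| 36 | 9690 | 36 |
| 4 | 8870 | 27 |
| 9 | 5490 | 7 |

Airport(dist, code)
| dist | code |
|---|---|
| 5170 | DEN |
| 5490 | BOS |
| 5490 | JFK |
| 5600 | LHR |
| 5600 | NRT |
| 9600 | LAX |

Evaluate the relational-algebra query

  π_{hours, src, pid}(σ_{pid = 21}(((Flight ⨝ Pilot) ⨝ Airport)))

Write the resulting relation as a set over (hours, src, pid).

Joining Flight and Pilot on pid yields {(21, LAX, 12, 5170), (21, LAX, 13, 5600), (21, NRT, 12, 5170), (21, NRT, 13, 5600), (7, CDG, 9, 5490), (7, MIA, 9, 5490), (7, ORD, 9, 5490)}.
Joining (Flight ⨝ Pilot) and Airport on dist yields {(21, LAX, 12, 5170, DEN), (21, LAX, 13, 5600, LHR), (21, LAX, 13, 5600, NRT), (21, NRT, 12, 5170, DEN), (21, NRT, 13, 5600, LHR), (21, NRT, 13, 5600, NRT), (7, CDG, 9, 5490, BOS), (7, CDG, 9, 5490, JFK), (7, MIA, 9, 5490, BOS), (7, MIA, 9, 5490, JFK), (7, ORD, 9, 5490, BOS), (7, ORD, 9, 5490, JFK)}.
σ[pid = 21]: keep tuples satisfying pid = 21 → {(21, LAX, 12, 5170, DEN), (21, LAX, 13, 5600, LHR), (21, LAX, 13, 5600, NRT), (21, NRT, 12, 5170, DEN), (21, NRT, 13, 5600, LHR), (21, NRT, 13, 5600, NRT)}
Keep only column(s) hours, src, pid (2 duplicate(s) eliminated): {(12, LAX, 21), (12, NRT, 21), (13, LAX, 21), (13, NRT, 21)}

{(12, LAX, 21), (12, NRT, 21), (13, LAX, 21), (13, NRT, 21)}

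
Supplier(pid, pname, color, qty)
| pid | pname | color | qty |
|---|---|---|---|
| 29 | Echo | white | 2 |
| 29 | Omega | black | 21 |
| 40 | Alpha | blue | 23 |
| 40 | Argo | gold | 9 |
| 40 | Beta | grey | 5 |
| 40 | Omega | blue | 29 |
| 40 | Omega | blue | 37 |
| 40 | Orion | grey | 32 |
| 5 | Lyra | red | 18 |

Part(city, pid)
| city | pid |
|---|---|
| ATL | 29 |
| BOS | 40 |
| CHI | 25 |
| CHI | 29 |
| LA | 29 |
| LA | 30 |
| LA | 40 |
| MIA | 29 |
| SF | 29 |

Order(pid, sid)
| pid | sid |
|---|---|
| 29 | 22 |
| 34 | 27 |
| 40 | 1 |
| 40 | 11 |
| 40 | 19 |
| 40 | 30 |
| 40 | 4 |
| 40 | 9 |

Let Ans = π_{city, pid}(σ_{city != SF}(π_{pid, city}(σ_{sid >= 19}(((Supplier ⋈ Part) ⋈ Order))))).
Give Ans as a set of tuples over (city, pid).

{(ATL, 29), (BOS, 40), (CHI, 29), (LA, 29), (LA, 40), (MIA, 29)}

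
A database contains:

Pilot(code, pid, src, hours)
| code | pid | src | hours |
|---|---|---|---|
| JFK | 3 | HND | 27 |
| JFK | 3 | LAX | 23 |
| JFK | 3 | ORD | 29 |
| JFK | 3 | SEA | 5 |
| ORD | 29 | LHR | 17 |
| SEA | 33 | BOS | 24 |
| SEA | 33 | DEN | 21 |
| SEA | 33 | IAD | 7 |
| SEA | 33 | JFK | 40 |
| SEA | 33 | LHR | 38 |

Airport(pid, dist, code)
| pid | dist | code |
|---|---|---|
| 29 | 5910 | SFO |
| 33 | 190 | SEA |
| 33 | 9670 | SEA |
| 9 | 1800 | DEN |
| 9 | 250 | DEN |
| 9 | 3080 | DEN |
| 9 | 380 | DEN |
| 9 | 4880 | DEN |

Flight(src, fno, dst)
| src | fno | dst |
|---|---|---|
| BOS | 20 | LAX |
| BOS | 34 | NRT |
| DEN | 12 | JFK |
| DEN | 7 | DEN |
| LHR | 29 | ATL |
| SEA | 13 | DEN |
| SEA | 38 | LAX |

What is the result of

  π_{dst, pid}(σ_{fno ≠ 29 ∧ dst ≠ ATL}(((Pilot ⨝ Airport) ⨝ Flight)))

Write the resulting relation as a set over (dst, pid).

{(DEN, 33), (JFK, 33), (LAX, 33), (NRT, 33)}

Natural join on code, pid: {(SEA, 33, BOS, 24, 190), (SEA, 33, BOS, 24, 9670), (SEA, 33, DEN, 21, 190), (SEA, 33, DEN, 21, 9670), (SEA, 33, IAD, 7, 190), (SEA, 33, IAD, 7, 9670), (SEA, 33, JFK, 40, 190), (SEA, 33, JFK, 40, 9670), (SEA, 33, LHR, 38, 190), (SEA, 33, LHR, 38, 9670)}
Natural join on src: {(SEA, 33, BOS, 24, 190, 20, LAX), (SEA, 33, BOS, 24, 190, 34, NRT), (SEA, 33, BOS, 24, 9670, 20, LAX), (SEA, 33, BOS, 24, 9670, 34, NRT), (SEA, 33, DEN, 21, 190, 12, JFK), (SEA, 33, DEN, 21, 190, 7, DEN), (SEA, 33, DEN, 21, 9670, 12, JFK), (SEA, 33, DEN, 21, 9670, 7, DEN), (SEA, 33, LHR, 38, 190, 29, ATL), (SEA, 33, LHR, 38, 9670, 29, ATL)}
Selection fno ≠ 29 ∧ dst ≠ ATL: {(SEA, 33, BOS, 24, 190, 20, LAX), (SEA, 33, BOS, 24, 190, 34, NRT), (SEA, 33, BOS, 24, 9670, 20, LAX), (SEA, 33, BOS, 24, 9670, 34, NRT), (SEA, 33, DEN, 21, 190, 12, JFK), (SEA, 33, DEN, 21, 190, 7, DEN), (SEA, 33, DEN, 21, 9670, 12, JFK), (SEA, 33, DEN, 21, 9670, 7, DEN)}
Keep only column(s) dst, pid (4 duplicate(s) eliminated): {(DEN, 33), (JFK, 33), (LAX, 33), (NRT, 33)}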